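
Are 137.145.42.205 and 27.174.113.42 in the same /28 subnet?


Mask: 255.255.255.240
137.145.42.205 AND mask = 137.145.42.192
27.174.113.42 AND mask = 27.174.113.32
No, different subnets (137.145.42.192 vs 27.174.113.32)


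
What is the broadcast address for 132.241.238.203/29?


Network: 132.241.238.200/29
Host bits = 3
Set all host bits to 1:
Broadcast: 132.241.238.207


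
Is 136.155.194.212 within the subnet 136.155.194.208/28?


Subnet network: 136.155.194.208
Test IP AND mask: 136.155.194.208
Yes, 136.155.194.212 is in 136.155.194.208/28


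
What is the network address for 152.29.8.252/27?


IP:   10011000.00011101.00001000.11111100
Mask: 11111111.11111111.11111111.11100000
AND operation:
Net:  10011000.00011101.00001000.11100000
Network: 152.29.8.224/27


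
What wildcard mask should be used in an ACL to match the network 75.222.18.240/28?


Subnet mask: 255.255.255.240
Wildcard = 255.255.255.255 - subnet mask
255 - 255 = 0
255 - 255 = 0
255 - 255 = 0
255 - 240 = 15
Wildcard: 0.0.0.15


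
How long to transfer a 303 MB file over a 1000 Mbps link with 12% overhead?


Effective throughput = 1000 * (1 - 12/100) = 880 Mbps
File size in Mb = 303 * 8 = 2424 Mb
Time = 2424 / 880
Time = 2.7545 seconds


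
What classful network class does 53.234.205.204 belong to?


First octet: 53
Binary: 00110101
0xxxxxxx -> Class A (1-126)
Class A, default mask 255.0.0.0 (/8)


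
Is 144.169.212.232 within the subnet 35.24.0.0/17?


Subnet network: 35.24.0.0
Test IP AND mask: 144.169.128.0
No, 144.169.212.232 is not in 35.24.0.0/17


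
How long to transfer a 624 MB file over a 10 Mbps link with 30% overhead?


Effective throughput = 10 * (1 - 30/100) = 7 Mbps
File size in Mb = 624 * 8 = 4992 Mb
Time = 4992 / 7
Time = 713.1429 seconds


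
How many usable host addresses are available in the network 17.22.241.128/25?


Host bits = 32 - 25 = 7
Total addresses = 2^7 = 128
Usable = total - 2 (network and broadcast)
Usable hosts: 126


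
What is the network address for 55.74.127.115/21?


IP:   00110111.01001010.01111111.01110011
Mask: 11111111.11111111.11111000.00000000
AND operation:
Net:  00110111.01001010.01111000.00000000
Network: 55.74.120.0/21


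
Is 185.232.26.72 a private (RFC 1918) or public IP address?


RFC 1918 private ranges:
  10.0.0.0/8 (10.0.0.0 - 10.255.255.255)
  172.16.0.0/12 (172.16.0.0 - 172.31.255.255)
  192.168.0.0/16 (192.168.0.0 - 192.168.255.255)
Public (not in any RFC 1918 range)


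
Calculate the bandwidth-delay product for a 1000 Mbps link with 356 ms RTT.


BDP = bandwidth * RTT
= 1000 Mbps * 356 ms
= 1000 * 1e6 * 356 / 1000 bits
= 356000000 bits
= 44500000 bytes
= 43457.0312 KB
BDP = 356000000 bits (44500000 bytes)


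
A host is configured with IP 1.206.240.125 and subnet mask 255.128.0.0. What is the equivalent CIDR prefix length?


Binary: 11111111.10000000.00000000.00000000
Count leading 1s
Prefix: /9


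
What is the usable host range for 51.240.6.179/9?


Network: 51.128.0.0
Broadcast: 51.255.255.255
First usable = network + 1
Last usable = broadcast - 1
Range: 51.128.0.1 to 51.255.255.254


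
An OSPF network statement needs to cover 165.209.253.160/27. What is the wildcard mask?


Subnet mask: 255.255.255.224
Wildcard = 255.255.255.255 - subnet mask
255 - 255 = 0
255 - 255 = 0
255 - 255 = 0
255 - 224 = 31
Wildcard: 0.0.0.31


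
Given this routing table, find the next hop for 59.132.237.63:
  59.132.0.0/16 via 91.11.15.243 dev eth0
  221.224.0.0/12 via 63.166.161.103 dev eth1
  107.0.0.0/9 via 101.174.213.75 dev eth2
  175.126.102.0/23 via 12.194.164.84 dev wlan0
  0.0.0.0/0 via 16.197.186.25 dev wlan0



Longest prefix match for 59.132.237.63:
  /16 59.132.0.0: MATCH
  /12 221.224.0.0: no
  /9 107.0.0.0: no
  /23 175.126.102.0: no
  /0 0.0.0.0: MATCH
Selected: next-hop 91.11.15.243 via eth0 (matched /16)


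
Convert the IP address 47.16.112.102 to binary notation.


47 = 00101111
16 = 00010000
112 = 01110000
102 = 01100110
Binary: 00101111.00010000.01110000.01100110


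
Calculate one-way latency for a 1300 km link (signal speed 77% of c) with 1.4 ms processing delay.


Speed = 0.77 * 3e5 km/s = 231000 km/s
Propagation delay = 1300 / 231000 = 0.0056 s = 5.6277 ms
Processing delay = 1.4 ms
Total one-way latency = 7.0277 ms


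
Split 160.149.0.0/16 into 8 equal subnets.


New prefix = 16 + 3 = 19
Each subnet has 8192 addresses
  160.149.0.0/19
  160.149.32.0/19
  160.149.64.0/19
  160.149.96.0/19
  160.149.128.0/19
  160.149.160.0/19
  160.149.192.0/19
  160.149.224.0/19
Subnets: 160.149.0.0/19, 160.149.32.0/19, 160.149.64.0/19, 160.149.96.0/19, 160.149.128.0/19, 160.149.160.0/19, 160.149.192.0/19, 160.149.224.0/19


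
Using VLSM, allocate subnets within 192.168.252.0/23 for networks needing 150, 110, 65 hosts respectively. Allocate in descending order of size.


150 hosts -> /24 (254 usable): 192.168.252.0/24
110 hosts -> /25 (126 usable): 192.168.253.0/25
65 hosts -> /25 (126 usable): 192.168.253.128/25
Allocation: 192.168.252.0/24 (150 hosts, 254 usable); 192.168.253.0/25 (110 hosts, 126 usable); 192.168.253.128/25 (65 hosts, 126 usable)


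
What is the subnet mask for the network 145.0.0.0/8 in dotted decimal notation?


/8 means 8 network bits, 24 host bits
Binary: 11111111000000000000000000000000
Mask: 255.0.0.0


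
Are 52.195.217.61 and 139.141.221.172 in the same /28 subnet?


Mask: 255.255.255.240
52.195.217.61 AND mask = 52.195.217.48
139.141.221.172 AND mask = 139.141.221.160
No, different subnets (52.195.217.48 vs 139.141.221.160)


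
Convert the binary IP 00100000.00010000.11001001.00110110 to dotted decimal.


00100000 = 32
00010000 = 16
11001001 = 201
00110110 = 54
IP: 32.16.201.54


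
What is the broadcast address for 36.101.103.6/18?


Network: 36.101.64.0/18
Host bits = 14
Set all host bits to 1:
Broadcast: 36.101.127.255


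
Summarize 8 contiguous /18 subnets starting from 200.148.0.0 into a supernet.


Original prefix: /18
Number of subnets: 8 = 2^3
New prefix = 18 - 3 = 15
Supernet: 200.148.0.0/15


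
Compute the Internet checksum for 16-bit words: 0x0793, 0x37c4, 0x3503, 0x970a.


Sum all words (with carry folding):
+ 0x0793 = 0x0793
+ 0x37c4 = 0x3f57
+ 0x3503 = 0x745a
+ 0x970a = 0x0b65
One's complement: ~0x0b65
Checksum = 0xf49a


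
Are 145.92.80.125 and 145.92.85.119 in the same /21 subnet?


Mask: 255.255.248.0
145.92.80.125 AND mask = 145.92.80.0
145.92.85.119 AND mask = 145.92.80.0
Yes, same subnet (145.92.80.0)


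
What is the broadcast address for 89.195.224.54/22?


Network: 89.195.224.0/22
Host bits = 10
Set all host bits to 1:
Broadcast: 89.195.227.255


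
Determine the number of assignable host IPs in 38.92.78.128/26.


Host bits = 32 - 26 = 6
Total addresses = 2^6 = 64
Usable = total - 2 (network and broadcast)
Usable hosts: 62


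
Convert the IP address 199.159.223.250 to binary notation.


199 = 11000111
159 = 10011111
223 = 11011111
250 = 11111010
Binary: 11000111.10011111.11011111.11111010


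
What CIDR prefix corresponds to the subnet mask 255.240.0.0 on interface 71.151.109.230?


Binary: 11111111.11110000.00000000.00000000
Count leading 1s
Prefix: /12


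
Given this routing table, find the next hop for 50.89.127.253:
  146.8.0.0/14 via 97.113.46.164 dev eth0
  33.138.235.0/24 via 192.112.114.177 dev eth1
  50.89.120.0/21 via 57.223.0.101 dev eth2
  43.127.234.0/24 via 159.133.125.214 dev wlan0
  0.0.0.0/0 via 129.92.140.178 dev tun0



Longest prefix match for 50.89.127.253:
  /14 146.8.0.0: no
  /24 33.138.235.0: no
  /21 50.89.120.0: MATCH
  /24 43.127.234.0: no
  /0 0.0.0.0: MATCH
Selected: next-hop 57.223.0.101 via eth2 (matched /21)


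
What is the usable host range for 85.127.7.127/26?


Network: 85.127.7.64
Broadcast: 85.127.7.127
First usable = network + 1
Last usable = broadcast - 1
Range: 85.127.7.65 to 85.127.7.126


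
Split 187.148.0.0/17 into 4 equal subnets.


New prefix = 17 + 2 = 19
Each subnet has 8192 addresses
  187.148.0.0/19
  187.148.32.0/19
  187.148.64.0/19
  187.148.96.0/19
Subnets: 187.148.0.0/19, 187.148.32.0/19, 187.148.64.0/19, 187.148.96.0/19


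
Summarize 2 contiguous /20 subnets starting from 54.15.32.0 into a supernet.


Original prefix: /20
Number of subnets: 2 = 2^1
New prefix = 20 - 1 = 19
Supernet: 54.15.32.0/19


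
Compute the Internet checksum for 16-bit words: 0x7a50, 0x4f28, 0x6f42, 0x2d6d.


Sum all words (with carry folding):
+ 0x7a50 = 0x7a50
+ 0x4f28 = 0xc978
+ 0x6f42 = 0x38bb
+ 0x2d6d = 0x6628
One's complement: ~0x6628
Checksum = 0x99d7


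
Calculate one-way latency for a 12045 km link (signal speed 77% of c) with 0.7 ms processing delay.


Speed = 0.77 * 3e5 km/s = 231000 km/s
Propagation delay = 12045 / 231000 = 0.0521 s = 52.1429 ms
Processing delay = 0.7 ms
Total one-way latency = 52.8429 ms


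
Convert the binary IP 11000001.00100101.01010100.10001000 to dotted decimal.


11000001 = 193
00100101 = 37
01010100 = 84
10001000 = 136
IP: 193.37.84.136


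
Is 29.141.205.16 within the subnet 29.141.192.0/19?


Subnet network: 29.141.192.0
Test IP AND mask: 29.141.192.0
Yes, 29.141.205.16 is in 29.141.192.0/19


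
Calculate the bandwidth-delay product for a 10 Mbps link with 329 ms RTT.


BDP = bandwidth * RTT
= 10 Mbps * 329 ms
= 10 * 1e6 * 329 / 1000 bits
= 3290000 bits
= 411250 bytes
= 401.6113 KB
BDP = 3290000 bits (411250 bytes)


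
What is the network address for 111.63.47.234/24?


IP:   01101111.00111111.00101111.11101010
Mask: 11111111.11111111.11111111.00000000
AND operation:
Net:  01101111.00111111.00101111.00000000
Network: 111.63.47.0/24


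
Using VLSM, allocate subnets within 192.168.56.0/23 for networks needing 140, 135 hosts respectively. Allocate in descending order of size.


140 hosts -> /24 (254 usable): 192.168.56.0/24
135 hosts -> /24 (254 usable): 192.168.57.0/24
Allocation: 192.168.56.0/24 (140 hosts, 254 usable); 192.168.57.0/24 (135 hosts, 254 usable)


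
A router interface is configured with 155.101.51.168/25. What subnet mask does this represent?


/25 means 25 network bits, 7 host bits
Binary: 11111111111111111111111110000000
Mask: 255.255.255.128


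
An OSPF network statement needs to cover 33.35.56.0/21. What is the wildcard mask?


Subnet mask: 255.255.248.0
Wildcard = 255.255.255.255 - subnet mask
255 - 255 = 0
255 - 255 = 0
255 - 248 = 7
255 - 0 = 255
Wildcard: 0.0.7.255


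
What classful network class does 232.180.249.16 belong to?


First octet: 232
Binary: 11101000
1110xxxx -> Class D (224-239)
Class D (multicast), default mask N/A


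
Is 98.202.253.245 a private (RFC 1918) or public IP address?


RFC 1918 private ranges:
  10.0.0.0/8 (10.0.0.0 - 10.255.255.255)
  172.16.0.0/12 (172.16.0.0 - 172.31.255.255)
  192.168.0.0/16 (192.168.0.0 - 192.168.255.255)
Public (not in any RFC 1918 range)


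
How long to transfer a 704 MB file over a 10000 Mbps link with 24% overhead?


Effective throughput = 10000 * (1 - 24/100) = 7600 Mbps
File size in Mb = 704 * 8 = 5632 Mb
Time = 5632 / 7600
Time = 0.7411 seconds


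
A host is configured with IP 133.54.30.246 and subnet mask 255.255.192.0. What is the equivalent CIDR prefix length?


Binary: 11111111.11111111.11000000.00000000
Count leading 1s
Prefix: /18


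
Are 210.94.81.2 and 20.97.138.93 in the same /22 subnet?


Mask: 255.255.252.0
210.94.81.2 AND mask = 210.94.80.0
20.97.138.93 AND mask = 20.97.136.0
No, different subnets (210.94.80.0 vs 20.97.136.0)


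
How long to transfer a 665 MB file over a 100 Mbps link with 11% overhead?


Effective throughput = 100 * (1 - 11/100) = 89 Mbps
File size in Mb = 665 * 8 = 5320 Mb
Time = 5320 / 89
Time = 59.7753 seconds


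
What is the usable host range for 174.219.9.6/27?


Network: 174.219.9.0
Broadcast: 174.219.9.31
First usable = network + 1
Last usable = broadcast - 1
Range: 174.219.9.1 to 174.219.9.30


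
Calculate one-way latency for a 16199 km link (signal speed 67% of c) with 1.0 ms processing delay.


Speed = 0.67 * 3e5 km/s = 201000 km/s
Propagation delay = 16199 / 201000 = 0.0806 s = 80.592 ms
Processing delay = 1.0 ms
Total one-way latency = 81.592 ms


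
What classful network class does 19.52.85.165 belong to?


First octet: 19
Binary: 00010011
0xxxxxxx -> Class A (1-126)
Class A, default mask 255.0.0.0 (/8)


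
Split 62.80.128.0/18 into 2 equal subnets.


New prefix = 18 + 1 = 19
Each subnet has 8192 addresses
  62.80.128.0/19
  62.80.160.0/19
Subnets: 62.80.128.0/19, 62.80.160.0/19


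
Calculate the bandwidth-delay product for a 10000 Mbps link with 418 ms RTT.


BDP = bandwidth * RTT
= 10000 Mbps * 418 ms
= 10000 * 1e6 * 418 / 1000 bits
= 4180000000 bits
= 522500000 bytes
= 510253.9062 KB
BDP = 4180000000 bits (522500000 bytes)


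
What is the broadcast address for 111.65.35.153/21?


Network: 111.65.32.0/21
Host bits = 11
Set all host bits to 1:
Broadcast: 111.65.39.255


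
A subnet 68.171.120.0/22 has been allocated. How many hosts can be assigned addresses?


Host bits = 32 - 22 = 10
Total addresses = 2^10 = 1024
Usable = total - 2 (network and broadcast)
Usable hosts: 1022


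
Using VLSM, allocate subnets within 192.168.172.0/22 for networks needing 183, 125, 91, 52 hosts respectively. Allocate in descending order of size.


183 hosts -> /24 (254 usable): 192.168.172.0/24
125 hosts -> /25 (126 usable): 192.168.173.0/25
91 hosts -> /25 (126 usable): 192.168.173.128/25
52 hosts -> /26 (62 usable): 192.168.174.0/26
Allocation: 192.168.172.0/24 (183 hosts, 254 usable); 192.168.173.0/25 (125 hosts, 126 usable); 192.168.173.128/25 (91 hosts, 126 usable); 192.168.174.0/26 (52 hosts, 62 usable)


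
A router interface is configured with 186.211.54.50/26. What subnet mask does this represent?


/26 means 26 network bits, 6 host bits
Binary: 11111111111111111111111111000000
Mask: 255.255.255.192


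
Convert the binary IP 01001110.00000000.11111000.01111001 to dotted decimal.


01001110 = 78
00000000 = 0
11111000 = 248
01111001 = 121
IP: 78.0.248.121


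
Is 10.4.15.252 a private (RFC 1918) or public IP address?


RFC 1918 private ranges:
  10.0.0.0/8 (10.0.0.0 - 10.255.255.255)
  172.16.0.0/12 (172.16.0.0 - 172.31.255.255)
  192.168.0.0/16 (192.168.0.0 - 192.168.255.255)
Private (in 10.0.0.0/8)


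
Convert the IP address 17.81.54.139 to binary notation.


17 = 00010001
81 = 01010001
54 = 00110110
139 = 10001011
Binary: 00010001.01010001.00110110.10001011


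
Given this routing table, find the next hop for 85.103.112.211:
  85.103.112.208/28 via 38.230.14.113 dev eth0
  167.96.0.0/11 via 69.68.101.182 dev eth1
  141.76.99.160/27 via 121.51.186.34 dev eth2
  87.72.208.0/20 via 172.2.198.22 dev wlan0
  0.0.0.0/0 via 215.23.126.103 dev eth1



Longest prefix match for 85.103.112.211:
  /28 85.103.112.208: MATCH
  /11 167.96.0.0: no
  /27 141.76.99.160: no
  /20 87.72.208.0: no
  /0 0.0.0.0: MATCH
Selected: next-hop 38.230.14.113 via eth0 (matched /28)


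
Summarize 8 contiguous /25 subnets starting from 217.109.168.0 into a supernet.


Original prefix: /25
Number of subnets: 8 = 2^3
New prefix = 25 - 3 = 22
Supernet: 217.109.168.0/22


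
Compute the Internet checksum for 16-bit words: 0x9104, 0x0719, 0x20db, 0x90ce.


Sum all words (with carry folding):
+ 0x9104 = 0x9104
+ 0x0719 = 0x981d
+ 0x20db = 0xb8f8
+ 0x90ce = 0x49c7
One's complement: ~0x49c7
Checksum = 0xb638


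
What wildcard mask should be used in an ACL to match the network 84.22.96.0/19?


Subnet mask: 255.255.224.0
Wildcard = 255.255.255.255 - subnet mask
255 - 255 = 0
255 - 255 = 0
255 - 224 = 31
255 - 0 = 255
Wildcard: 0.0.31.255


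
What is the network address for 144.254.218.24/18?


IP:   10010000.11111110.11011010.00011000
Mask: 11111111.11111111.11000000.00000000
AND operation:
Net:  10010000.11111110.11000000.00000000
Network: 144.254.192.0/18


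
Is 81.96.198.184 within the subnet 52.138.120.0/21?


Subnet network: 52.138.120.0
Test IP AND mask: 81.96.192.0
No, 81.96.198.184 is not in 52.138.120.0/21


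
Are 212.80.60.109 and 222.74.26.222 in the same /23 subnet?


Mask: 255.255.254.0
212.80.60.109 AND mask = 212.80.60.0
222.74.26.222 AND mask = 222.74.26.0
No, different subnets (212.80.60.0 vs 222.74.26.0)


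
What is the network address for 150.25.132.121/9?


IP:   10010110.00011001.10000100.01111001
Mask: 11111111.10000000.00000000.00000000
AND operation:
Net:  10010110.00000000.00000000.00000000
Network: 150.0.0.0/9


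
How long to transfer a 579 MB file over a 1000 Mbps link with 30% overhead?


Effective throughput = 1000 * (1 - 30/100) = 700 Mbps
File size in Mb = 579 * 8 = 4632 Mb
Time = 4632 / 700
Time = 6.6171 seconds


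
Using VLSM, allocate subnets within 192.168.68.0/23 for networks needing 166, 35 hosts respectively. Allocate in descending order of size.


166 hosts -> /24 (254 usable): 192.168.68.0/24
35 hosts -> /26 (62 usable): 192.168.69.0/26
Allocation: 192.168.68.0/24 (166 hosts, 254 usable); 192.168.69.0/26 (35 hosts, 62 usable)


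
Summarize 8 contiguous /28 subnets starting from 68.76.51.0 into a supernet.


Original prefix: /28
Number of subnets: 8 = 2^3
New prefix = 28 - 3 = 25
Supernet: 68.76.51.0/25


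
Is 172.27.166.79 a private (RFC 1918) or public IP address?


RFC 1918 private ranges:
  10.0.0.0/8 (10.0.0.0 - 10.255.255.255)
  172.16.0.0/12 (172.16.0.0 - 172.31.255.255)
  192.168.0.0/16 (192.168.0.0 - 192.168.255.255)
Private (in 172.16.0.0/12)


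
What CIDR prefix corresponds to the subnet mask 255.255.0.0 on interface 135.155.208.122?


Binary: 11111111.11111111.00000000.00000000
Count leading 1s
Prefix: /16


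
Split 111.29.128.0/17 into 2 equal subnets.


New prefix = 17 + 1 = 18
Each subnet has 16384 addresses
  111.29.128.0/18
  111.29.192.0/18
Subnets: 111.29.128.0/18, 111.29.192.0/18


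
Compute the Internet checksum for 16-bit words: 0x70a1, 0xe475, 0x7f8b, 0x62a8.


Sum all words (with carry folding):
+ 0x70a1 = 0x70a1
+ 0xe475 = 0x5517
+ 0x7f8b = 0xd4a2
+ 0x62a8 = 0x374b
One's complement: ~0x374b
Checksum = 0xc8b4


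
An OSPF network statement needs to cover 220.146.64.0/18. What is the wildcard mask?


Subnet mask: 255.255.192.0
Wildcard = 255.255.255.255 - subnet mask
255 - 255 = 0
255 - 255 = 0
255 - 192 = 63
255 - 0 = 255
Wildcard: 0.0.63.255


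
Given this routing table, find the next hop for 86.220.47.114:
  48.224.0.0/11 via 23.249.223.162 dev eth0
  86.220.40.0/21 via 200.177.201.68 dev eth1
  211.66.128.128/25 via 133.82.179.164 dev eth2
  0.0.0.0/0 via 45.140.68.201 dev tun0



Longest prefix match for 86.220.47.114:
  /11 48.224.0.0: no
  /21 86.220.40.0: MATCH
  /25 211.66.128.128: no
  /0 0.0.0.0: MATCH
Selected: next-hop 200.177.201.68 via eth1 (matched /21)


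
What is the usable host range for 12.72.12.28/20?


Network: 12.72.0.0
Broadcast: 12.72.15.255
First usable = network + 1
Last usable = broadcast - 1
Range: 12.72.0.1 to 12.72.15.254


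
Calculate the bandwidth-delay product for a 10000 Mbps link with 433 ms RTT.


BDP = bandwidth * RTT
= 10000 Mbps * 433 ms
= 10000 * 1e6 * 433 / 1000 bits
= 4330000000 bits
= 541250000 bytes
= 528564.4531 KB
BDP = 4330000000 bits (541250000 bytes)


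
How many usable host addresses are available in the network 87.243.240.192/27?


Host bits = 32 - 27 = 5
Total addresses = 2^5 = 32
Usable = total - 2 (network and broadcast)
Usable hosts: 30


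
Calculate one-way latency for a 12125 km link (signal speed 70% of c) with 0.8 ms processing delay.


Speed = 0.7 * 3e5 km/s = 210000 km/s
Propagation delay = 12125 / 210000 = 0.0577 s = 57.7381 ms
Processing delay = 0.8 ms
Total one-way latency = 58.5381 ms


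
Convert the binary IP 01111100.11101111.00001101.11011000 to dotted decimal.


01111100 = 124
11101111 = 239
00001101 = 13
11011000 = 216
IP: 124.239.13.216


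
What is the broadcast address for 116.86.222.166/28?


Network: 116.86.222.160/28
Host bits = 4
Set all host bits to 1:
Broadcast: 116.86.222.175


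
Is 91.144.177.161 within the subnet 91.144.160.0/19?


Subnet network: 91.144.160.0
Test IP AND mask: 91.144.160.0
Yes, 91.144.177.161 is in 91.144.160.0/19


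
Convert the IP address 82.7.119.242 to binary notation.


82 = 01010010
7 = 00000111
119 = 01110111
242 = 11110010
Binary: 01010010.00000111.01110111.11110010


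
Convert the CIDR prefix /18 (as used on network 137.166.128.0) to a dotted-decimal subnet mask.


/18 means 18 network bits, 14 host bits
Binary: 11111111111111111100000000000000
Mask: 255.255.192.0


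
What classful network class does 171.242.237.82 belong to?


First octet: 171
Binary: 10101011
10xxxxxx -> Class B (128-191)
Class B, default mask 255.255.0.0 (/16)


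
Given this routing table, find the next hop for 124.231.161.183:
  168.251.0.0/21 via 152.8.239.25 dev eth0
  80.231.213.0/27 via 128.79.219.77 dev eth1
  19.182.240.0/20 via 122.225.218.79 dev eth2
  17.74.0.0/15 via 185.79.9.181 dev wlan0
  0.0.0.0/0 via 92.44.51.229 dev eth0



Longest prefix match for 124.231.161.183:
  /21 168.251.0.0: no
  /27 80.231.213.0: no
  /20 19.182.240.0: no
  /15 17.74.0.0: no
  /0 0.0.0.0: MATCH
Selected: next-hop 92.44.51.229 via eth0 (matched /0)


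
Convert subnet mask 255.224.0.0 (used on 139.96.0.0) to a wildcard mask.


Subnet mask: 255.224.0.0
Wildcard = 255.255.255.255 - subnet mask
255 - 255 = 0
255 - 224 = 31
255 - 0 = 255
255 - 0 = 255
Wildcard: 0.31.255.255


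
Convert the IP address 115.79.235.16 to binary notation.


115 = 01110011
79 = 01001111
235 = 11101011
16 = 00010000
Binary: 01110011.01001111.11101011.00010000


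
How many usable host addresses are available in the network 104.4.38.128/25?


Host bits = 32 - 25 = 7
Total addresses = 2^7 = 128
Usable = total - 2 (network and broadcast)
Usable hosts: 126


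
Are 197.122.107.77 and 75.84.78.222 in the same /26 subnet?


Mask: 255.255.255.192
197.122.107.77 AND mask = 197.122.107.64
75.84.78.222 AND mask = 75.84.78.192
No, different subnets (197.122.107.64 vs 75.84.78.192)


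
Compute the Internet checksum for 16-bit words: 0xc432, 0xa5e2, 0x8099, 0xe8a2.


Sum all words (with carry folding):
+ 0xc432 = 0xc432
+ 0xa5e2 = 0x6a15
+ 0x8099 = 0xeaae
+ 0xe8a2 = 0xd351
One's complement: ~0xd351
Checksum = 0x2cae


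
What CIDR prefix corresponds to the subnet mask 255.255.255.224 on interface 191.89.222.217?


Binary: 11111111.11111111.11111111.11100000
Count leading 1s
Prefix: /27


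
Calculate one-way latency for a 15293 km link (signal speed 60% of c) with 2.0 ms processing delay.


Speed = 0.6 * 3e5 km/s = 180000 km/s
Propagation delay = 15293 / 180000 = 0.085 s = 84.9611 ms
Processing delay = 2.0 ms
Total one-way latency = 86.9611 ms


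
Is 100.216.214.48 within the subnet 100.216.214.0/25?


Subnet network: 100.216.214.0
Test IP AND mask: 100.216.214.0
Yes, 100.216.214.48 is in 100.216.214.0/25


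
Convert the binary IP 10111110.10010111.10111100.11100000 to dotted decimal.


10111110 = 190
10010111 = 151
10111100 = 188
11100000 = 224
IP: 190.151.188.224


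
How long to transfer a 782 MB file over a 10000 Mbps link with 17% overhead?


Effective throughput = 10000 * (1 - 17/100) = 8300 Mbps
File size in Mb = 782 * 8 = 6256 Mb
Time = 6256 / 8300
Time = 0.7537 seconds


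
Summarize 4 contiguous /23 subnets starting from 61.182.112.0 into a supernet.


Original prefix: /23
Number of subnets: 4 = 2^2
New prefix = 23 - 2 = 21
Supernet: 61.182.112.0/21


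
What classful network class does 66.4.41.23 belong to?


First octet: 66
Binary: 01000010
0xxxxxxx -> Class A (1-126)
Class A, default mask 255.0.0.0 (/8)


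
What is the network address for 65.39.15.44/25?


IP:   01000001.00100111.00001111.00101100
Mask: 11111111.11111111.11111111.10000000
AND operation:
Net:  01000001.00100111.00001111.00000000
Network: 65.39.15.0/25


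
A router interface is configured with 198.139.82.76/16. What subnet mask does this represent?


/16 means 16 network bits, 16 host bits
Binary: 11111111111111110000000000000000
Mask: 255.255.0.0


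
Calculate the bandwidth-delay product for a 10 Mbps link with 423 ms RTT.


BDP = bandwidth * RTT
= 10 Mbps * 423 ms
= 10 * 1e6 * 423 / 1000 bits
= 4230000 bits
= 528750 bytes
= 516.3574 KB
BDP = 4230000 bits (528750 bytes)


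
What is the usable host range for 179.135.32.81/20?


Network: 179.135.32.0
Broadcast: 179.135.47.255
First usable = network + 1
Last usable = broadcast - 1
Range: 179.135.32.1 to 179.135.47.254


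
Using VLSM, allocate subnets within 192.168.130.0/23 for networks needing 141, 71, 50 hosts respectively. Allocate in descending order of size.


141 hosts -> /24 (254 usable): 192.168.130.0/24
71 hosts -> /25 (126 usable): 192.168.131.0/25
50 hosts -> /26 (62 usable): 192.168.131.128/26
Allocation: 192.168.130.0/24 (141 hosts, 254 usable); 192.168.131.0/25 (71 hosts, 126 usable); 192.168.131.128/26 (50 hosts, 62 usable)


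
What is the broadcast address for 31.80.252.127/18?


Network: 31.80.192.0/18
Host bits = 14
Set all host bits to 1:
Broadcast: 31.80.255.255


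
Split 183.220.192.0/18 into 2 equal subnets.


New prefix = 18 + 1 = 19
Each subnet has 8192 addresses
  183.220.192.0/19
  183.220.224.0/19
Subnets: 183.220.192.0/19, 183.220.224.0/19


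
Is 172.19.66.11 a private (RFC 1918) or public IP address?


RFC 1918 private ranges:
  10.0.0.0/8 (10.0.0.0 - 10.255.255.255)
  172.16.0.0/12 (172.16.0.0 - 172.31.255.255)
  192.168.0.0/16 (192.168.0.0 - 192.168.255.255)
Private (in 172.16.0.0/12)


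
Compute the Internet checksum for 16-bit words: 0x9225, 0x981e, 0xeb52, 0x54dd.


Sum all words (with carry folding):
+ 0x9225 = 0x9225
+ 0x981e = 0x2a44
+ 0xeb52 = 0x1597
+ 0x54dd = 0x6a74
One's complement: ~0x6a74
Checksum = 0x958b


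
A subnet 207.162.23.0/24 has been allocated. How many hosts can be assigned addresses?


Host bits = 32 - 24 = 8
Total addresses = 2^8 = 256
Usable = total - 2 (network and broadcast)
Usable hosts: 254


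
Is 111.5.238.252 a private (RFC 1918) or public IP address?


RFC 1918 private ranges:
  10.0.0.0/8 (10.0.0.0 - 10.255.255.255)
  172.16.0.0/12 (172.16.0.0 - 172.31.255.255)
  192.168.0.0/16 (192.168.0.0 - 192.168.255.255)
Public (not in any RFC 1918 range)


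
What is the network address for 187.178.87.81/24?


IP:   10111011.10110010.01010111.01010001
Mask: 11111111.11111111.11111111.00000000
AND operation:
Net:  10111011.10110010.01010111.00000000
Network: 187.178.87.0/24


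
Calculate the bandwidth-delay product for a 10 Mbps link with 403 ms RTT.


BDP = bandwidth * RTT
= 10 Mbps * 403 ms
= 10 * 1e6 * 403 / 1000 bits
= 4030000 bits
= 503750 bytes
= 491.9434 KB
BDP = 4030000 bits (503750 bytes)


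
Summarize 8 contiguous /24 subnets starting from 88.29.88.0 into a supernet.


Original prefix: /24
Number of subnets: 8 = 2^3
New prefix = 24 - 3 = 21
Supernet: 88.29.88.0/21


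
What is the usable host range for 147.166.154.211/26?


Network: 147.166.154.192
Broadcast: 147.166.154.255
First usable = network + 1
Last usable = broadcast - 1
Range: 147.166.154.193 to 147.166.154.254


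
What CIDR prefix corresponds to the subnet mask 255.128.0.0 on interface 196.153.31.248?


Binary: 11111111.10000000.00000000.00000000
Count leading 1s
Prefix: /9


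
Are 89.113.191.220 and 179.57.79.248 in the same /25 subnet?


Mask: 255.255.255.128
89.113.191.220 AND mask = 89.113.191.128
179.57.79.248 AND mask = 179.57.79.128
No, different subnets (89.113.191.128 vs 179.57.79.128)


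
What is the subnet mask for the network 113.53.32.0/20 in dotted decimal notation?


/20 means 20 network bits, 12 host bits
Binary: 11111111111111111111000000000000
Mask: 255.255.240.0


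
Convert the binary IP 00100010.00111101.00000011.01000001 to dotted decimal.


00100010 = 34
00111101 = 61
00000011 = 3
01000001 = 65
IP: 34.61.3.65


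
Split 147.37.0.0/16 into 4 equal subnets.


New prefix = 16 + 2 = 18
Each subnet has 16384 addresses
  147.37.0.0/18
  147.37.64.0/18
  147.37.128.0/18
  147.37.192.0/18
Subnets: 147.37.0.0/18, 147.37.64.0/18, 147.37.128.0/18, 147.37.192.0/18


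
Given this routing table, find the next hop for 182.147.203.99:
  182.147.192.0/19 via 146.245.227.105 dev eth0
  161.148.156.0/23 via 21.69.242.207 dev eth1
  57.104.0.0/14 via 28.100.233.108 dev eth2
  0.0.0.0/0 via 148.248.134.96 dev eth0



Longest prefix match for 182.147.203.99:
  /19 182.147.192.0: MATCH
  /23 161.148.156.0: no
  /14 57.104.0.0: no
  /0 0.0.0.0: MATCH
Selected: next-hop 146.245.227.105 via eth0 (matched /19)


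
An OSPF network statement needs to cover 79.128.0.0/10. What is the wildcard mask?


Subnet mask: 255.192.0.0
Wildcard = 255.255.255.255 - subnet mask
255 - 255 = 0
255 - 192 = 63
255 - 0 = 255
255 - 0 = 255
Wildcard: 0.63.255.255


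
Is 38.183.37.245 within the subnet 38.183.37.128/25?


Subnet network: 38.183.37.128
Test IP AND mask: 38.183.37.128
Yes, 38.183.37.245 is in 38.183.37.128/25


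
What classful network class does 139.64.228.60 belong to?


First octet: 139
Binary: 10001011
10xxxxxx -> Class B (128-191)
Class B, default mask 255.255.0.0 (/16)


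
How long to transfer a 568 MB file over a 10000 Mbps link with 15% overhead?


Effective throughput = 10000 * (1 - 15/100) = 8500 Mbps
File size in Mb = 568 * 8 = 4544 Mb
Time = 4544 / 8500
Time = 0.5346 seconds


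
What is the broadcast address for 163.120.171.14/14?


Network: 163.120.0.0/14
Host bits = 18
Set all host bits to 1:
Broadcast: 163.123.255.255


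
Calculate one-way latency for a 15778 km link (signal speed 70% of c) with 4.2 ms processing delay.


Speed = 0.7 * 3e5 km/s = 210000 km/s
Propagation delay = 15778 / 210000 = 0.0751 s = 75.1333 ms
Processing delay = 4.2 ms
Total one-way latency = 79.3333 ms


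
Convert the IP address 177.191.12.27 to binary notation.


177 = 10110001
191 = 10111111
12 = 00001100
27 = 00011011
Binary: 10110001.10111111.00001100.00011011


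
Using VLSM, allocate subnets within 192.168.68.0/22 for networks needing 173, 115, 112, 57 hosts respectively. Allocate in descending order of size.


173 hosts -> /24 (254 usable): 192.168.68.0/24
115 hosts -> /25 (126 usable): 192.168.69.0/25
112 hosts -> /25 (126 usable): 192.168.69.128/25
57 hosts -> /26 (62 usable): 192.168.70.0/26
Allocation: 192.168.68.0/24 (173 hosts, 254 usable); 192.168.69.0/25 (115 hosts, 126 usable); 192.168.69.128/25 (112 hosts, 126 usable); 192.168.70.0/26 (57 hosts, 62 usable)


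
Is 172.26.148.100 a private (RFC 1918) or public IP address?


RFC 1918 private ranges:
  10.0.0.0/8 (10.0.0.0 - 10.255.255.255)
  172.16.0.0/12 (172.16.0.0 - 172.31.255.255)
  192.168.0.0/16 (192.168.0.0 - 192.168.255.255)
Private (in 172.16.0.0/12)


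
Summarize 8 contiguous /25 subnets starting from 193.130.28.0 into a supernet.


Original prefix: /25
Number of subnets: 8 = 2^3
New prefix = 25 - 3 = 22
Supernet: 193.130.28.0/22


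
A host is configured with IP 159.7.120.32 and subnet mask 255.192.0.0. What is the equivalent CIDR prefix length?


Binary: 11111111.11000000.00000000.00000000
Count leading 1s
Prefix: /10


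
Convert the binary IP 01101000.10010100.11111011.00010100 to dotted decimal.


01101000 = 104
10010100 = 148
11111011 = 251
00010100 = 20
IP: 104.148.251.20


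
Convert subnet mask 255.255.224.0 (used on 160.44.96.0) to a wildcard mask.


Subnet mask: 255.255.224.0
Wildcard = 255.255.255.255 - subnet mask
255 - 255 = 0
255 - 255 = 0
255 - 224 = 31
255 - 0 = 255
Wildcard: 0.0.31.255


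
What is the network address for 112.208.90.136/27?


IP:   01110000.11010000.01011010.10001000
Mask: 11111111.11111111.11111111.11100000
AND operation:
Net:  01110000.11010000.01011010.10000000
Network: 112.208.90.128/27


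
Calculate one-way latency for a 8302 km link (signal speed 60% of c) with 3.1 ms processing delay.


Speed = 0.6 * 3e5 km/s = 180000 km/s
Propagation delay = 8302 / 180000 = 0.0461 s = 46.1222 ms
Processing delay = 3.1 ms
Total one-way latency = 49.2222 ms


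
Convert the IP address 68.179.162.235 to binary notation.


68 = 01000100
179 = 10110011
162 = 10100010
235 = 11101011
Binary: 01000100.10110011.10100010.11101011


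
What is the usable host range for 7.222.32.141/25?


Network: 7.222.32.128
Broadcast: 7.222.32.255
First usable = network + 1
Last usable = broadcast - 1
Range: 7.222.32.129 to 7.222.32.254


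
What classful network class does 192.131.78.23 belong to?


First octet: 192
Binary: 11000000
110xxxxx -> Class C (192-223)
Class C, default mask 255.255.255.0 (/24)


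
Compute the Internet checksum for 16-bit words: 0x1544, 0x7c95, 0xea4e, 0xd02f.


Sum all words (with carry folding):
+ 0x1544 = 0x1544
+ 0x7c95 = 0x91d9
+ 0xea4e = 0x7c28
+ 0xd02f = 0x4c58
One's complement: ~0x4c58
Checksum = 0xb3a7


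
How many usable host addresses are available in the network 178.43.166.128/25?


Host bits = 32 - 25 = 7
Total addresses = 2^7 = 128
Usable = total - 2 (network and broadcast)
Usable hosts: 126


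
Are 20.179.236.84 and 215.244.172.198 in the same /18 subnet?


Mask: 255.255.192.0
20.179.236.84 AND mask = 20.179.192.0
215.244.172.198 AND mask = 215.244.128.0
No, different subnets (20.179.192.0 vs 215.244.128.0)


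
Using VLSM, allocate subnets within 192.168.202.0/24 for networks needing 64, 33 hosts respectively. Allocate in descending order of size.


64 hosts -> /25 (126 usable): 192.168.202.0/25
33 hosts -> /26 (62 usable): 192.168.202.128/26
Allocation: 192.168.202.0/25 (64 hosts, 126 usable); 192.168.202.128/26 (33 hosts, 62 usable)


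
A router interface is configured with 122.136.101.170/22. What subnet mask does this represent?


/22 means 22 network bits, 10 host bits
Binary: 11111111111111111111110000000000
Mask: 255.255.252.0


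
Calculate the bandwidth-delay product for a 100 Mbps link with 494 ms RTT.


BDP = bandwidth * RTT
= 100 Mbps * 494 ms
= 100 * 1e6 * 494 / 1000 bits
= 49400000 bits
= 6175000 bytes
= 6030.2734 KB
BDP = 49400000 bits (6175000 bytes)


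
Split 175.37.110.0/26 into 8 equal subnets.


New prefix = 26 + 3 = 29
Each subnet has 8 addresses
  175.37.110.0/29
  175.37.110.8/29
  175.37.110.16/29
  175.37.110.24/29
  175.37.110.32/29
  175.37.110.40/29
  175.37.110.48/29
  175.37.110.56/29
Subnets: 175.37.110.0/29, 175.37.110.8/29, 175.37.110.16/29, 175.37.110.24/29, 175.37.110.32/29, 175.37.110.40/29, 175.37.110.48/29, 175.37.110.56/29


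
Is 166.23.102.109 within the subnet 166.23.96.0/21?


Subnet network: 166.23.96.0
Test IP AND mask: 166.23.96.0
Yes, 166.23.102.109 is in 166.23.96.0/21


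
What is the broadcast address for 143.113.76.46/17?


Network: 143.113.0.0/17
Host bits = 15
Set all host bits to 1:
Broadcast: 143.113.127.255


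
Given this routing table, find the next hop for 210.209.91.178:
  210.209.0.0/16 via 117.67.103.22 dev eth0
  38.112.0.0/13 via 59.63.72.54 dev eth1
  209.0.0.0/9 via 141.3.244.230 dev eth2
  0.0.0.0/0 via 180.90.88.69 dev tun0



Longest prefix match for 210.209.91.178:
  /16 210.209.0.0: MATCH
  /13 38.112.0.0: no
  /9 209.0.0.0: no
  /0 0.0.0.0: MATCH
Selected: next-hop 117.67.103.22 via eth0 (matched /16)


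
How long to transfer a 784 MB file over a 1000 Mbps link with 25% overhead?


Effective throughput = 1000 * (1 - 25/100) = 750 Mbps
File size in Mb = 784 * 8 = 6272 Mb
Time = 6272 / 750
Time = 8.3627 seconds


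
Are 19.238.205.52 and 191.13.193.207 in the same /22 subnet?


Mask: 255.255.252.0
19.238.205.52 AND mask = 19.238.204.0
191.13.193.207 AND mask = 191.13.192.0
No, different subnets (19.238.204.0 vs 191.13.192.0)


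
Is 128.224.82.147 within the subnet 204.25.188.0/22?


Subnet network: 204.25.188.0
Test IP AND mask: 128.224.80.0
No, 128.224.82.147 is not in 204.25.188.0/22


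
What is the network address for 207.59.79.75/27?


IP:   11001111.00111011.01001111.01001011
Mask: 11111111.11111111.11111111.11100000
AND operation:
Net:  11001111.00111011.01001111.01000000
Network: 207.59.79.64/27


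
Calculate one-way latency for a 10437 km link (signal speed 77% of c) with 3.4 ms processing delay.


Speed = 0.77 * 3e5 km/s = 231000 km/s
Propagation delay = 10437 / 231000 = 0.0452 s = 45.1818 ms
Processing delay = 3.4 ms
Total one-way latency = 48.5818 ms


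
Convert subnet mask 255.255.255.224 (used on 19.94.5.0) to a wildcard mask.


Subnet mask: 255.255.255.224
Wildcard = 255.255.255.255 - subnet mask
255 - 255 = 0
255 - 255 = 0
255 - 255 = 0
255 - 224 = 31
Wildcard: 0.0.0.31


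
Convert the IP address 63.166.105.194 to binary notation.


63 = 00111111
166 = 10100110
105 = 01101001
194 = 11000010
Binary: 00111111.10100110.01101001.11000010


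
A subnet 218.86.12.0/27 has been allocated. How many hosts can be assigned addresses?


Host bits = 32 - 27 = 5
Total addresses = 2^5 = 32
Usable = total - 2 (network and broadcast)
Usable hosts: 30


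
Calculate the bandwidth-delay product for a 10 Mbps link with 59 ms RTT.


BDP = bandwidth * RTT
= 10 Mbps * 59 ms
= 10 * 1e6 * 59 / 1000 bits
= 590000 bits
= 73750 bytes
= 72.0215 KB
BDP = 590000 bits (73750 bytes)


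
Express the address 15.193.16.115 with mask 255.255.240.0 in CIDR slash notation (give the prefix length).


Binary: 11111111.11111111.11110000.00000000
Count leading 1s
Prefix: /20


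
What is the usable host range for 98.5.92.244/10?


Network: 98.0.0.0
Broadcast: 98.63.255.255
First usable = network + 1
Last usable = broadcast - 1
Range: 98.0.0.1 to 98.63.255.254


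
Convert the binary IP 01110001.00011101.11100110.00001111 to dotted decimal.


01110001 = 113
00011101 = 29
11100110 = 230
00001111 = 15
IP: 113.29.230.15


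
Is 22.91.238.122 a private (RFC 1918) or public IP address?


RFC 1918 private ranges:
  10.0.0.0/8 (10.0.0.0 - 10.255.255.255)
  172.16.0.0/12 (172.16.0.0 - 172.31.255.255)
  192.168.0.0/16 (192.168.0.0 - 192.168.255.255)
Public (not in any RFC 1918 range)


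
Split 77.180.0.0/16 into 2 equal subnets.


New prefix = 16 + 1 = 17
Each subnet has 32768 addresses
  77.180.0.0/17
  77.180.128.0/17
Subnets: 77.180.0.0/17, 77.180.128.0/17


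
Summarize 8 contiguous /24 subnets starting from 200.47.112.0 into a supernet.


Original prefix: /24
Number of subnets: 8 = 2^3
New prefix = 24 - 3 = 21
Supernet: 200.47.112.0/21


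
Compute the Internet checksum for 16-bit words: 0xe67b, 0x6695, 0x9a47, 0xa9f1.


Sum all words (with carry folding):
+ 0xe67b = 0xe67b
+ 0x6695 = 0x4d11
+ 0x9a47 = 0xe758
+ 0xa9f1 = 0x914a
One's complement: ~0x914a
Checksum = 0x6eb5


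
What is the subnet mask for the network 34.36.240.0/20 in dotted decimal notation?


/20 means 20 network bits, 12 host bits
Binary: 11111111111111111111000000000000
Mask: 255.255.240.0


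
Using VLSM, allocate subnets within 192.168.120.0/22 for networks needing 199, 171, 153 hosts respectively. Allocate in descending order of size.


199 hosts -> /24 (254 usable): 192.168.120.0/24
171 hosts -> /24 (254 usable): 192.168.121.0/24
153 hosts -> /24 (254 usable): 192.168.122.0/24
Allocation: 192.168.120.0/24 (199 hosts, 254 usable); 192.168.121.0/24 (171 hosts, 254 usable); 192.168.122.0/24 (153 hosts, 254 usable)


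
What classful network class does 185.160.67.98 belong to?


First octet: 185
Binary: 10111001
10xxxxxx -> Class B (128-191)
Class B, default mask 255.255.0.0 (/16)


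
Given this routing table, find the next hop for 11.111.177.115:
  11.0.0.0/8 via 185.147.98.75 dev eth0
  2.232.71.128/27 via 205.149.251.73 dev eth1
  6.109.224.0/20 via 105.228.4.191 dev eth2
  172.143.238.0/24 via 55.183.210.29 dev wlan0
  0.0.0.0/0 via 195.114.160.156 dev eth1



Longest prefix match for 11.111.177.115:
  /8 11.0.0.0: MATCH
  /27 2.232.71.128: no
  /20 6.109.224.0: no
  /24 172.143.238.0: no
  /0 0.0.0.0: MATCH
Selected: next-hop 185.147.98.75 via eth0 (matched /8)
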